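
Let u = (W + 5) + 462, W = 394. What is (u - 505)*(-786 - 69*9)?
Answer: -500892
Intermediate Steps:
u = 861 (u = (394 + 5) + 462 = 399 + 462 = 861)
(u - 505)*(-786 - 69*9) = (861 - 505)*(-786 - 69*9) = 356*(-786 - 1*621) = 356*(-786 - 621) = 356*(-1407) = -500892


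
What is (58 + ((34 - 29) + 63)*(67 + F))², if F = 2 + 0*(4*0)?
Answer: 22562500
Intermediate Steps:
F = 2 (F = 2 + 0*0 = 2 + 0 = 2)
(58 + ((34 - 29) + 63)*(67 + F))² = (58 + ((34 - 29) + 63)*(67 + 2))² = (58 + (5 + 63)*69)² = (58 + 68*69)² = (58 + 4692)² = 4750² = 22562500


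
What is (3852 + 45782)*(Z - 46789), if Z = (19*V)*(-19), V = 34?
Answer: -2931532942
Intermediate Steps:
Z = -12274 (Z = (19*34)*(-19) = 646*(-19) = -12274)
(3852 + 45782)*(Z - 46789) = (3852 + 45782)*(-12274 - 46789) = 49634*(-59063) = -2931532942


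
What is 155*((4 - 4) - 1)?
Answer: -155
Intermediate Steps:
155*((4 - 4) - 1) = 155*(0 - 1) = 155*(-1) = -155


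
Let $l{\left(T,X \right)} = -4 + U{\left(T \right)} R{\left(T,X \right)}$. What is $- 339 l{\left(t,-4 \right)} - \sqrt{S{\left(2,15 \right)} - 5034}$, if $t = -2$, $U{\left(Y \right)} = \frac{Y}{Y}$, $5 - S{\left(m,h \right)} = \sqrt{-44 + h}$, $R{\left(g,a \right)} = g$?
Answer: $2034 - \sqrt{-5029 - i \sqrt{29}} \approx 2034.0 + 70.915 i$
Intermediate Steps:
$S{\left(m,h \right)} = 5 - \sqrt{-44 + h}$
$U{\left(Y \right)} = 1$
$l{\left(T,X \right)} = -4 + T$ ($l{\left(T,X \right)} = -4 + 1 T = -4 + T$)
$- 339 l{\left(t,-4 \right)} - \sqrt{S{\left(2,15 \right)} - 5034} = - 339 \left(-4 - 2\right) - \sqrt{\left(5 - \sqrt{-44 + 15}\right) - 5034} = \left(-339\right) \left(-6\right) - \sqrt{\left(5 - \sqrt{-29}\right) - 5034} = 2034 - \sqrt{\left(5 - i \sqrt{29}\right) - 5034} = 2034 - \sqrt{-5029 - i \sqrt{29}}$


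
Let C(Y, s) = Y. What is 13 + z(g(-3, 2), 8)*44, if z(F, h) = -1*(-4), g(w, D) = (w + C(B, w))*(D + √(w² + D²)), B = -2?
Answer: 189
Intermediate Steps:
g(w, D) = (-2 + w)*(D + √(D² + w²)) (g(w, D) = (w - 2)*(D + √(w² + D²)) = (-2 + w)*(D + √(D² + w²)))
z(F, h) = 4
13 + z(g(-3, 2), 8)*44 = 13 + 4*44 = 13 + 176 = 189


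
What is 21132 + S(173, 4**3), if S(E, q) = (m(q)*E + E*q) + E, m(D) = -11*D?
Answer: -89415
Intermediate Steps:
S(E, q) = E - 10*E*q (S(E, q) = ((-11*q)*E + E*q) + E = (-11*E*q + E*q) + E = -10*E*q + E = E - 10*E*q)
21132 + S(173, 4**3) = 21132 + 173*(1 - 10*4**3) = 21132 + 173*(1 - 10*64) = 21132 + 173*(1 - 640) = 21132 + 173*(-639) = 21132 - 110547 = -89415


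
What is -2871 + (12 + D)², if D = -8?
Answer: -2855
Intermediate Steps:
-2871 + (12 + D)² = -2871 + (12 - 8)² = -2871 + 4² = -2871 + 16 = -2855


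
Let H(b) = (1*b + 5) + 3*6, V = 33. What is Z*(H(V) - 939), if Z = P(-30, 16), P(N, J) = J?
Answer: -14128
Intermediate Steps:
H(b) = 23 + b (H(b) = (b + 5) + 18 = (5 + b) + 18 = 23 + b)
Z = 16
Z*(H(V) - 939) = 16*((23 + 33) - 939) = 16*(56 - 939) = 16*(-883) = -14128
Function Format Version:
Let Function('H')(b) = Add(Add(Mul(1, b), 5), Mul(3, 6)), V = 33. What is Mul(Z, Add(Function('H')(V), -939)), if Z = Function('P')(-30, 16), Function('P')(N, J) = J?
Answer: -14128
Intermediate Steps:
Function('H')(b) = Add(23, b) (Function('H')(b) = Add(Add(b, 5), 18) = Add(Add(5, b), 18) = Add(23, b))
Z = 16
Mul(Z, Add(Function('H')(V), -939)) = Mul(16, Add(Add(23, 33), -939)) = Mul(16, Add(56, -939)) = Mul(16, -883) = -14128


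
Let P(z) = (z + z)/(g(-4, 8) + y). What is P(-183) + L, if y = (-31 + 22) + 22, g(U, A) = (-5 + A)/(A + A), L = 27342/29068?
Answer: -82226523/3066674 ≈ -26.813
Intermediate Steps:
L = 13671/14534 (L = 27342*(1/29068) = 13671/14534 ≈ 0.94062)
g(U, A) = (-5 + A)/(2*A) (g(U, A) = (-5 + A)/((2*A)) = (-5 + A)*(1/(2*A)) = (-5 + A)/(2*A))
y = 13 (y = -9 + 22 = 13)
P(z) = 32*z/211 (P(z) = (z + z)/((½)*(-5 + 8)/8 + 13) = (2*z)/((½)*(⅛)*3 + 13) = (2*z)/(3/16 + 13) = (2*z)/(211/16) = (2*z)*(16/211) = 32*z/211)
P(-183) + L = (32/211)*(-183) + 13671/14534 = -5856/211 + 13671/14534 = -82226523/3066674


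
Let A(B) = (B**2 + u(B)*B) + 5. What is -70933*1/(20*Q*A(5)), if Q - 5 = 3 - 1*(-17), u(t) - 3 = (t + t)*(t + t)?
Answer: -70933/272500 ≈ -0.26030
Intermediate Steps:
u(t) = 3 + 4*t**2 (u(t) = 3 + (t + t)*(t + t) = 3 + (2*t)*(2*t) = 3 + 4*t**2)
A(B) = 5 + B**2 + B*(3 + 4*B**2) (A(B) = (B**2 + (3 + 4*B**2)*B) + 5 = (B**2 + B*(3 + 4*B**2)) + 5 = 5 + B**2 + B*(3 + 4*B**2))
Q = 25 (Q = 5 + (3 - 1*(-17)) = 5 + (3 + 17) = 5 + 20 = 25)
-70933*1/(20*Q*A(5)) = -70933*1/(500*(5 + 5**2 + 5*(3 + 4*5**2))) = -70933*1/(500*(5 + 25 + 5*(3 + 4*25))) = -70933*1/(500*(5 + 25 + 5*(3 + 100))) = -70933*1/(500*(5 + 25 + 5*103)) = -70933*1/(500*(5 + 25 + 515)) = -70933/((545*20)*25) = -70933/(10900*25) = -70933/272500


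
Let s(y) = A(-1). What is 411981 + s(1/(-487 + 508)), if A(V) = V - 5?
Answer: 411975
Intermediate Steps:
A(V) = -5 + V
s(y) = -6 (s(y) = -5 - 1 = -6)
411981 + s(1/(-487 + 508)) = 411981 - 6 = 411975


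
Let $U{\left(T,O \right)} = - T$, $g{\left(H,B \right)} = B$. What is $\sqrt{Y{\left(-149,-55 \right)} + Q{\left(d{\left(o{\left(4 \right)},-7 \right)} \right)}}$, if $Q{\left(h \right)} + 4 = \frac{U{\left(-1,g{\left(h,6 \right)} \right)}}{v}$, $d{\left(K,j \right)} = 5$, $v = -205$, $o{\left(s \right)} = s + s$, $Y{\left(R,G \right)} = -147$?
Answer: $\frac{2 i \sqrt{1586495}}{205} \approx 12.288 i$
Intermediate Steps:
$o{\left(s \right)} = 2 s$
$Q{\left(h \right)} = - \frac{821}{205}$ ($Q{\left(h \right)} = -4 + \frac{\left(-1\right) \left(-1\right)}{-205} = -4 + 1 \left(- \frac{1}{205}\right) = -4 - \frac{1}{205} = - \frac{821}{205}$)
$\sqrt{Y{\left(-149,-55 \right)} + Q{\left(d{\left(o{\left(4 \right)},-7 \right)} \right)}} = \sqrt{-147 - \frac{821}{205}} = \sqrt{- \frac{30956}{205}} = \frac{2 i \sqrt{1586495}}{205}$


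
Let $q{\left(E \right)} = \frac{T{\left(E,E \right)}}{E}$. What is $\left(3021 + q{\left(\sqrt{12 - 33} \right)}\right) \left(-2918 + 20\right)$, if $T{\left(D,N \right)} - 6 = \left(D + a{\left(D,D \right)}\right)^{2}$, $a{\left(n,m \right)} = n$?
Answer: $-8754858 - 10764 i \sqrt{21} \approx -8.7549 \cdot 10^{6} - 49327.0 i$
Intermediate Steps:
$T{\left(D,N \right)} = 6 + 4 D^{2}$ ($T{\left(D,N \right)} = 6 + \left(D + D\right)^{2} = 6 + \left(2 D\right)^{2} = 6 + 4 D^{2}$)
$q{\left(E \right)} = \frac{6 + 4 E^{2}}{E}$
$\left(3021 + q{\left(\sqrt{12 - 33} \right)}\right) \left(-2918 + 20\right) = \left(3021 + \left(4 \sqrt{12 - 33} + \frac{6}{\sqrt{12 - 33}}\right)\right) \left(-2918 + 20\right) = \left(3021 + \left(4 \sqrt{-21} + \frac{6}{\sqrt{-21}}\right)\right) \left(-2898\right) = \left(3021 + \left(4 i \sqrt{21} + \frac{6}{i \sqrt{21}}\right)\right) \left(-2898\right) = \left(3021 + \left(4 i \sqrt{21} + 6 \left(- \frac{i \sqrt{21}}{21}\right)\right)\right) \left(-2898\right) = \left(3021 + \left(4 i \sqrt{21} - \frac{2 i \sqrt{21}}{7}\right)\right) \left(-2898\right) = \left(3021 + \frac{26 i \sqrt{21}}{7}\right) \left(-2898\right) = -8754858 - 10764 i \sqrt{21}$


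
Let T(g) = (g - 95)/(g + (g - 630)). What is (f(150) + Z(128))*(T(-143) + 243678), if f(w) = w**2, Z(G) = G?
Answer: 1262694930902/229 ≈ 5.5140e+9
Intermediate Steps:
T(g) = (-95 + g)/(-630 + 2*g) (T(g) = (-95 + g)/(g + (-630 + g)) = (-95 + g)/(-630 + 2*g))
(f(150) + Z(128))*(T(-143) + 243678) = (150**2 + 128)*((-95 - 143)/(2*(-315 - 143)) + 243678) = (22500 + 128)*((1/2)*(-238)/(-458) + 243678) = 22628*((1/2)*(-1/458)*(-238) + 243678) = 22628*(119/458 + 243678) = 22628*(111604643/458) = 1262694930902/229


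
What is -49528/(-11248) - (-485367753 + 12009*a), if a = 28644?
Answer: 198783037733/1406 ≈ 1.4138e+8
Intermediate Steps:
-49528/(-11248) - (-485367753 + 12009*a) = -49528/(-11248) - 12009/(1/(28644 - 40417)) = -49528*(-1/11248) - 12009/(1/(-11773)) = 6191/1406 - 12009/(-1/11773) = 6191/1406 - 12009*(-11773) = 6191/1406 + 141381957 = 198783037733/1406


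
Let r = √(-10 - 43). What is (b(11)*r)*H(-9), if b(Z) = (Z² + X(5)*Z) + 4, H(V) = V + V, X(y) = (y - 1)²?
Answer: -5418*I*√53 ≈ -39444.0*I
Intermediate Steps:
X(y) = (-1 + y)²
r = I*√53 (r = √(-53) = I*√53 ≈ 7.2801*I)
H(V) = 2*V
b(Z) = 4 + Z² + 16*Z (b(Z) = (Z² + (-1 + 5)²*Z) + 4 = (Z² + 4²*Z) + 4 = (Z² + 16*Z) + 4 = 4 + Z² + 16*Z)
(b(11)*r)*H(-9) = ((4 + 11² + 16*11)*(I*√53))*(2*(-9)) = ((4 + 121 + 176)*(I*√53))*(-18) = (301*(I*√53))*(-18) = (301*I*√53)*(-18) = -5418*I*√53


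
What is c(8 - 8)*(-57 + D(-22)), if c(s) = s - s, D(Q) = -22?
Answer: 0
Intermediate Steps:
c(s) = 0
c(8 - 8)*(-57 + D(-22)) = 0*(-57 - 22) = 0*(-79) = 0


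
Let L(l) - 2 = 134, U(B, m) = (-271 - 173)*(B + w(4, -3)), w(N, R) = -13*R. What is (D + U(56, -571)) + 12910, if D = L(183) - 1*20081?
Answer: -49215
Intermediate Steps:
U(B, m) = -17316 - 444*B (U(B, m) = (-271 - 173)*(B - 13*(-3)) = -444*(B + 39) = -444*(39 + B) = -17316 - 444*B)
L(l) = 136 (L(l) = 2 + 134 = 136)
D = -19945 (D = 136 - 1*20081 = 136 - 20081 = -19945)
(D + U(56, -571)) + 12910 = (-19945 + (-17316 - 444*56)) + 12910 = (-19945 + (-17316 - 24864)) + 12910 = (-19945 - 42180) + 12910 = -62125 + 12910 = -49215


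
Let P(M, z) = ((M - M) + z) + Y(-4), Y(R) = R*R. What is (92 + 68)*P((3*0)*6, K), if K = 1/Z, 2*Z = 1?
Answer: 2880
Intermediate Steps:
Y(R) = R²
Z = ½ (Z = (½)*1 = ½ ≈ 0.50000)
K = 2 (K = 1/(½) = 2)
P(M, z) = 16 + z (P(M, z) = ((M - M) + z) + (-4)² = (0 + z) + 16 = z + 16 = 16 + z)
(92 + 68)*P((3*0)*6, K) = (92 + 68)*(16 + 2) = 160*18 = 2880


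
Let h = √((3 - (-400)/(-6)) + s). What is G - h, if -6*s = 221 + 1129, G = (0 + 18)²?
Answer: 324 - I*√2598/3 ≈ 324.0 - 16.99*I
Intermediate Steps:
G = 324 (G = 18² = 324)
s = -225 (s = -(221 + 1129)/6 = -⅙*1350 = -225)
h = I*√2598/3 (h = √((3 - (-400)/(-6)) - 225) = √((3 - (-400)*(-1)/6) - 225) = √((3 - 20*10/3) - 225) = √((3 - 200/3) - 225) = √(-191/3 - 225) = √(-866/3) = I*√2598/3 ≈ 16.99*I)
G - h = 324 - I*√2598/3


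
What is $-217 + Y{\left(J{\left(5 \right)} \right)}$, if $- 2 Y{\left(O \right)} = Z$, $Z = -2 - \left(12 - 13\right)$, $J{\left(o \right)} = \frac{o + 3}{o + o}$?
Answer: $- \frac{433}{2} \approx -216.5$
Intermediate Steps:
$J{\left(o \right)} = \frac{3 + o}{2 o}$
$Z = -1$ ($Z = -2 - \left(12 - 13\right) = -2 - -1 = -2 + 1 = -1$)
$Y{\left(O \right)} = \frac{1}{2}$ ($Y{\left(O \right)} = \left(- \frac{1}{2}\right) \left(-1\right) = \frac{1}{2}$)
$-217 + Y{\left(J{\left(5 \right)} \right)} = -217 + \frac{1}{2} = - \frac{433}{2}$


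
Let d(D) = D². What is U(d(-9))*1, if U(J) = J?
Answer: 81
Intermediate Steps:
U(d(-9))*1 = (-9)²*1 = 81*1 = 81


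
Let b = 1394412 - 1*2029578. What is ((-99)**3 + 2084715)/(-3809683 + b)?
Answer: -1114416/4444849 ≈ -0.25072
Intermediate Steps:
b = -635166 (b = 1394412 - 2029578 = -635166)
((-99)**3 + 2084715)/(-3809683 + b) = ((-99)**3 + 2084715)/(-3809683 - 635166) = (-970299 + 2084715)/(-4444849) = 1114416*(-1/4444849) = -1114416/4444849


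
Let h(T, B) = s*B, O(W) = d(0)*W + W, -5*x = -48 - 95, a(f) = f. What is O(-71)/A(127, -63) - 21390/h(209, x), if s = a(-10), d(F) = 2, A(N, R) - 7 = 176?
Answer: 642242/8723 ≈ 73.626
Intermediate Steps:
A(N, R) = 183 (A(N, R) = 7 + 176 = 183)
x = 143/5 (x = -(-48 - 95)/5 = -1/5*(-143) = 143/5 ≈ 28.600)
s = -10
O(W) = 3*W (O(W) = 2*W + W = 3*W)
h(T, B) = -10*B
O(-71)/A(127, -63) - 21390/h(209, x) = (3*(-71))/183 - 21390/((-10*143/5)) = -213*1/183 - 21390/(-286) = -71/61 - 21390*(-1/286) = -71/61 + 10695/143 = 642242/8723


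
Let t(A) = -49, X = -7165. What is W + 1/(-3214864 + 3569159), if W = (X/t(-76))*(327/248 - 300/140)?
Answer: -3632627293861/30137749880 ≈ -120.53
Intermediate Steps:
W = -10253115/85064 (W = (-7165/(-49))*(327/248 - 300/140) = (-7165*(-1/49))*(327*(1/248) - 300*1/140) = 7165*(327/248 - 15/7)/49 = (7165/49)*(-1431/1736) = -10253115/85064 ≈ -120.53)
W + 1/(-3214864 + 3569159) = -10253115/85064 + 1/(-3214864 + 3569159) = -10253115/85064 + 1/354295 = -3632627293861/30137749880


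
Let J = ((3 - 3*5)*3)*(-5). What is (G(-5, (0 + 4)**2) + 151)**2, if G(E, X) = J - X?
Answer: 99225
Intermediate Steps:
J = 180 (J = ((3 - 15)*3)*(-5) = -12*3*(-5) = -36*(-5) = 180)
G(E, X) = 180 - X
(G(-5, (0 + 4)**2) + 151)**2 = ((180 - (0 + 4)**2) + 151)**2 = ((180 - 1*4**2) + 151)**2 = ((180 - 1*16) + 151)**2 = ((180 - 16) + 151)**2 = (164 + 151)**2 = 315**2 = 99225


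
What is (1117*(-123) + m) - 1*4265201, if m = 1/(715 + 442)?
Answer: -5093798943/1157 ≈ -4.4026e+6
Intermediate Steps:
m = 1/1157 ≈ 0.00086430
(1117*(-123) + m) - 1*4265201 = (1117*(-123) + 1/1157) - 1*4265201 = (-137391 + 1/1157) - 4265201 = -158961386/1157 - 4265201 = -5093798943/1157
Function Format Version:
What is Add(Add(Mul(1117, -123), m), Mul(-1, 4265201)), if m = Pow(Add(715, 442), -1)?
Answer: Rational(-5093798943, 1157) ≈ -4.4026e+6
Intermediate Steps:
m = Rational(1, 1157) (m = Pow(1157, -1) = Rational(1, 1157) ≈ 0.00086430)
Add(Add(Mul(1117, -123), m), Mul(-1, 4265201)) = Add(Add(Mul(1117, -123), Rational(1, 1157)), Mul(-1, 4265201)) = Add(Add(-137391, Rational(1, 1157)), -4265201) = Add(Rational(-158961386, 1157), -4265201) = Rational(-5093798943, 1157)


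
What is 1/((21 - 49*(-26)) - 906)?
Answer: 1/389 ≈ 0.0025707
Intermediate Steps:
1/((21 - 49*(-26)) - 906) = 1/((21 + 1274) - 906) = 1/(1295 - 906) = 1/389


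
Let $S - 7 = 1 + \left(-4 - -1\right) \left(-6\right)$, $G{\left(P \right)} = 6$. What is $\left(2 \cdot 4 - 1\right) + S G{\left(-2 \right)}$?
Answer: $163$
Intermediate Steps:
$S = 26$ ($S = 7 + \left(1 + \left(-4 - -1\right) \left(-6\right)\right) = 7 + \left(1 + \left(-4 + 1\right) \left(-6\right)\right) = 7 + \left(1 - -18\right) = 7 + \left(1 + 18\right) = 7 + 19 = 26$)
$\left(2 \cdot 4 - 1\right) + S G{\left(-2 \right)} = \left(2 \cdot 4 - 1\right) + 26 \cdot 6 = \left(8 - 1\right) + 156 = 7 + 156 = 163$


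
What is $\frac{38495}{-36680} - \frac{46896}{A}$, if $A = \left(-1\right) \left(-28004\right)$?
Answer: $- \frac{139907963}{51359336} \approx -2.7241$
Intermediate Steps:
$A = 28004$
$\frac{38495}{-36680} - \frac{46896}{A} = \frac{38495}{-36680} - \frac{46896}{28004} = 38495 \left(- \frac{1}{36680}\right) - \frac{11724}{7001} = - \frac{7699}{7336} - \frac{11724}{7001} = - \frac{139907963}{51359336}$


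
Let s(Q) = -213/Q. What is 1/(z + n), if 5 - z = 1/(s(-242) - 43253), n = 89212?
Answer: 10467013/933835499063 ≈ 1.1209e-5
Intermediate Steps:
z = 52335307/10467013 (z = 5 - 1/(-213/(-242) - 43253) = 5 - 1/(-213*(-1/242) - 43253) = 5 - 1/(213/242 - 43253) = 5 - 1/(-10467013/242) = 5 - 1*(-242/10467013) = 5 + 242/10467013 = 52335307/10467013 ≈ 5.0000)
1/(z + n) = 1/(52335307/10467013 + 89212) = 1/(933835499063/10467013) = 10467013/933835499063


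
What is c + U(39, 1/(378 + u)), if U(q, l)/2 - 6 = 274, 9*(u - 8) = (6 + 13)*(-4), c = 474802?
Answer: 475362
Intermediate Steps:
u = -4/9 (u = 8 + ((6 + 13)*(-4))/9 = 8 + (19*(-4))/9 = 8 + (1/9)*(-76) = 8 - 76/9 = -4/9 ≈ -0.44444)
U(q, l) = 560 (U(q, l) = 12 + 2*274 = 12 + 548 = 560)
c + U(39, 1/(378 + u)) = 474802 + 560 = 475362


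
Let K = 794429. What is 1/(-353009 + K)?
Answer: 1/441420 ≈ 2.2654e-6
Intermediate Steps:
1/(-353009 + K) = 1/(-353009 + 794429) = 1/441420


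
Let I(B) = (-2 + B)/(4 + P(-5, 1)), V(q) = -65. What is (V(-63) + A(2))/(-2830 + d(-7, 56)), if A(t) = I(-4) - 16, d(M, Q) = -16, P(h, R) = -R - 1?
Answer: 42/1423 ≈ 0.029515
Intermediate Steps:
P(h, R) = -1 - R
I(B) = -1 + B/2 (I(B) = (-2 + B)/(4 + (-1 - 1*1)) = (-2 + B)/(4 + (-1 - 1)) = (-2 + B)/(4 - 2) = (-2 + B)/2 = (-2 + B)*(1/2) = -1 + B/2)
A(t) = -19 (A(t) = (-1 + (1/2)*(-4)) - 16 = (-1 - 2) - 16 = -3 - 16 = -19)
(V(-63) + A(2))/(-2830 + d(-7, 56)) = (-65 - 19)/(-2830 - 16) = -84/(-2846) = -84*(-1/2846) = 42/1423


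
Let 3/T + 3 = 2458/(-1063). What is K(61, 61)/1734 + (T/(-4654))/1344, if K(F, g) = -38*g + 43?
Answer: -13392867003179/10208014497408 ≈ -1.3120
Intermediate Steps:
T = -3189/5647 (T = 3/(-3 + 2458/(-1063)) = 3/(-3 + 2458*(-1/1063)) = 3/(-3 - 2458/1063) = 3/(-5647/1063) = 3*(-1063/5647) = -3189/5647 ≈ -0.56472)
K(F, g) = 43 - 38*g
K(61, 61)/1734 + (T/(-4654))/1344 = (43 - 38*61)/1734 - 3189/5647/(-4654)/1344 = (43 - 2318)*(1/1734) - 3189/5647*(-1/4654)*(1/1344) = -2275*1/1734 + (3189/26281138)*(1/1344) = -2275/1734 + 1063/11773949824 = -13392867003179/10208014497408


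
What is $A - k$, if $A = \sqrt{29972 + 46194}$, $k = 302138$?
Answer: $-302138 + \sqrt{76166} \approx -3.0186 \cdot 10^{5}$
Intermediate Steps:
$A = \sqrt{76166} \approx 275.98$
$A - k = \sqrt{76166} - 302138 = -302138 + \sqrt{76166}$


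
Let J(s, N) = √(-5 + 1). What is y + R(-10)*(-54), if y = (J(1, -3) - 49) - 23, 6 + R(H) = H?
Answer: 792 + 2*I ≈ 792.0 + 2.0*I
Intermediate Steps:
J(s, N) = 2*I (J(s, N) = √(-4) = 2*I)
R(H) = -6 + H
y = -72 + 2*I (y = (2*I - 49) - 23 = (-49 + 2*I) - 23 = -72 + 2*I ≈ -72.0 + 2.0*I)
y + R(-10)*(-54) = (-72 + 2*I) + (-6 - 10)*(-54) = (-72 + 2*I) - 16*(-54) = (-72 + 2*I) + 864 = 792 + 2*I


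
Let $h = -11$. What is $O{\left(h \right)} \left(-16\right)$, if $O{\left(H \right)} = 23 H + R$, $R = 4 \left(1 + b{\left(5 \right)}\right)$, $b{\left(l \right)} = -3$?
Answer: $4176$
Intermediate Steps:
$R = -8$ ($R = 4 \left(1 - 3\right) = 4 \left(-2\right) = -8$)
$O{\left(H \right)} = -8 + 23 H$ ($O{\left(H \right)} = 23 H - 8 = -8 + 23 H$)
$O{\left(h \right)} \left(-16\right) = \left(-8 + 23 \left(-11\right)\right) \left(-16\right) = \left(-8 - 253\right) \left(-16\right) = \left(-261\right) \left(-16\right) = 4176$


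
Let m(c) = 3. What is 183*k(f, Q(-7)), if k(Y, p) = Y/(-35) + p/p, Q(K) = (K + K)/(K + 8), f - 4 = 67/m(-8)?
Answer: 1586/35 ≈ 45.314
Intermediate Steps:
f = 79/3 (f = 4 + 67/3 = 79/3 ≈ 26.333)
Q(K) = 2*K/(8 + K) (Q(K) = (2*K)/(8 + K) = 2*K/(8 + K))
k(Y, p) = 1 - Y/35 (k(Y, p) = Y*(-1/35) + 1 = -Y/35 + 1 = 1 - Y/35)
183*k(f, Q(-7)) = 183*(1 - 1/35*79/3) = 183*(1 - 79/105) = 183*(26/105) = 1586/35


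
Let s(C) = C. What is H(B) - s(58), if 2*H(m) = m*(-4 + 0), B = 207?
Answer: -472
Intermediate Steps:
H(m) = -2*m (H(m) = (m*(-4 + 0))/2 = (m*(-4))/2 = (-4*m)/2 = -2*m)
H(B) - s(58) = -2*207 - 1*58 = -414 - 58 = -472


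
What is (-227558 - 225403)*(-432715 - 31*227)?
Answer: 199190505672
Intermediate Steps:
(-227558 - 225403)*(-432715 - 31*227) = -452961*(-432715 - 7037) = -452961*(-439752) = 199190505672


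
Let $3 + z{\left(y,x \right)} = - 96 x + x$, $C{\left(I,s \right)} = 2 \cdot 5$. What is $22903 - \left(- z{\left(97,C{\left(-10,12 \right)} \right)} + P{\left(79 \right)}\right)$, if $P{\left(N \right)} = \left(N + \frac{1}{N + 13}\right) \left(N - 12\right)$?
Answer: $\frac{1532377}{92} \approx 16656.0$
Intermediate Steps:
$C{\left(I,s \right)} = 10$
$P{\left(N \right)} = \left(-12 + N\right) \left(N + \frac{1}{13 + N}\right)$ ($P{\left(N \right)} = \left(N + \frac{1}{13 + N}\right) \left(-12 + N\right) = \left(-12 + N\right) \left(N + \frac{1}{13 + N}\right)$)
$z{\left(y,x \right)} = -3 - 95 x$ ($z{\left(y,x \right)} = -3 + \left(- 96 x + x\right) = -3 - 95 x$)
$22903 - \left(- z{\left(97,C{\left(-10,12 \right)} \right)} + P{\left(79 \right)}\right) = 22903 - \left(953 + \frac{-12 + 79^{2} + 79^{3} - 12245}{13 + 79}\right) = 22903 - \left(953 + \frac{-12 + 6241 + 493039 - 12245}{92}\right) = 22903 - \left(953 + \frac{1}{92} \cdot 487023\right) = 22903 - \frac{574699}{92} = \frac{1532377}{92}$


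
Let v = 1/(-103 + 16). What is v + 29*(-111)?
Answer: -280054/87 ≈ -3219.0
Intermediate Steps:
v = -1/87 (v = 1/(-87) = -1/87 ≈ -0.011494)
v + 29*(-111) = -1/87 + 29*(-111) = -1/87 - 3219 = -280054/87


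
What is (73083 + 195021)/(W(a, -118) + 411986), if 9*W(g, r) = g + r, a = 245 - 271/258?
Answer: 622537488/956663987 ≈ 0.65074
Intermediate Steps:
a = 62939/258 (a = 245 - 271*1/258 = 245 - 271/258 = 62939/258 ≈ 243.95)
W(g, r) = g/9 + r/9 (W(g, r) = (g + r)/9 = g/9 + r/9)
(73083 + 195021)/(W(a, -118) + 411986) = (73083 + 195021)/(((1/9)*(62939/258) + (1/9)*(-118)) + 411986) = 268104/((62939/2322 - 118/9) + 411986) = 268104/(32495/2322 + 411986) = 268104/(956663987/2322) = 268104*(2322/956663987) = 622537488/956663987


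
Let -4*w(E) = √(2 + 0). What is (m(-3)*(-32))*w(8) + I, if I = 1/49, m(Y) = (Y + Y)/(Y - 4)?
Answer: 1/49 + 48*√2/7 ≈ 9.7179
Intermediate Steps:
m(Y) = 2*Y/(-4 + Y) (m(Y) = (2*Y)/(-4 + Y) = 2*Y/(-4 + Y))
w(E) = -√2/4 (w(E) = -√(2 + 0)/4 = -√2/4)
I = 1/49 ≈ 0.020408
(m(-3)*(-32))*w(8) + I = ((2*(-3)/(-4 - 3))*(-32))*(-√2/4) + 1/49 = ((2*(-3)/(-7))*(-32))*(-√2/4) + 1/49 = ((2*(-3)*(-⅐))*(-32))*(-√2/4) + 1/49 = ((6/7)*(-32))*(-√2/4) + 1/49 = -(-48)*√2/7 + 1/49 = 48*√2/7 + 1/49 = 1/49 + 48*√2/7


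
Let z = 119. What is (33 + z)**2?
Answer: 23104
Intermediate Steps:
(33 + z)**2 = (33 + 119)**2 = 152**2 = 23104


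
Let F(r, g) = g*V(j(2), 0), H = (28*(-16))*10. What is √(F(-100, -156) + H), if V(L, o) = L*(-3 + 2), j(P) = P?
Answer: 2*I*√1042 ≈ 64.56*I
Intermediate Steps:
V(L, o) = -L (V(L, o) = L*(-1) = -L)
H = -4480 (H = -448*10 = -4480)
F(r, g) = -2*g (F(r, g) = g*(-1*2) = g*(-2) = -2*g)
√(F(-100, -156) + H) = √(-2*(-156) - 4480) = √(312 - 4480) = √(-4168) = 2*I*√1042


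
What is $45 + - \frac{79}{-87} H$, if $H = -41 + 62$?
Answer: $\frac{1858}{29} \approx 64.069$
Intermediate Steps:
$H = 21$
$45 + - \frac{79}{-87} H = 45 + - \frac{79}{-87} \cdot 21 = 45 + \left(-79\right) \left(- \frac{1}{87}\right) 21 = 45 + \frac{79}{87} \cdot 21 = 45 + \frac{553}{29} = \frac{1858}{29}$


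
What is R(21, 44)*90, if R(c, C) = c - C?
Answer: -2070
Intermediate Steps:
R(21, 44)*90 = (21 - 1*44)*90 = (21 - 44)*90 = -23*90 = -2070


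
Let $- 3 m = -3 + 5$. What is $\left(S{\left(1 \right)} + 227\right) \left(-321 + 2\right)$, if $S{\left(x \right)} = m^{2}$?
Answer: $- \frac{652993}{9} \approx -72555.0$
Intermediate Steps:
$m = - \frac{2}{3}$ ($m = - \frac{-3 + 5}{3} = \left(- \frac{1}{3}\right) 2 = - \frac{2}{3} \approx -0.66667$)
$S{\left(x \right)} = \frac{4}{9}$ ($S{\left(x \right)} = \left(- \frac{2}{3}\right)^{2} = \frac{4}{9}$)
$\left(S{\left(1 \right)} + 227\right) \left(-321 + 2\right) = \left(\frac{4}{9} + 227\right) \left(-321 + 2\right) = \frac{2047}{9} \left(-319\right) = - \frac{652993}{9}$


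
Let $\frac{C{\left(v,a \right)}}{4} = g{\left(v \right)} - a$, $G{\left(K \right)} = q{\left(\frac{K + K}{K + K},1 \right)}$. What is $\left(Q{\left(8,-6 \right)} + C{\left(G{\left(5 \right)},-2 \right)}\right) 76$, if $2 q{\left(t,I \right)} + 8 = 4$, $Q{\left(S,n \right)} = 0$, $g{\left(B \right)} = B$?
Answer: $0$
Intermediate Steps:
$q{\left(t,I \right)} = -2$ ($q{\left(t,I \right)} = -4 + \frac{1}{2} \cdot 4 = -4 + 2 = -2$)
$G{\left(K \right)} = -2$
$C{\left(v,a \right)} = - 4 a + 4 v$ ($C{\left(v,a \right)} = 4 \left(v - a\right) = - 4 a + 4 v$)
$\left(Q{\left(8,-6 \right)} + C{\left(G{\left(5 \right)},-2 \right)}\right) 76 = \left(0 + \left(\left(-4\right) \left(-2\right) + 4 \left(-2\right)\right)\right) 76 = \left(0 + \left(8 - 8\right)\right) 76 = \left(0 + 0\right) 76 = 0 \cdot 76 = 0$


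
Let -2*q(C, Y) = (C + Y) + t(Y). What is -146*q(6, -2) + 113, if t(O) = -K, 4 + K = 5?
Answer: 332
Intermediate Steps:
K = 1 (K = -4 + 5 = 1)
t(O) = -1 (t(O) = -1*1 = -1)
q(C, Y) = ½ - C/2 - Y/2 (q(C, Y) = -((C + Y) - 1)/2 = -(-1 + C + Y)/2 = ½ - C/2 - Y/2)
-146*q(6, -2) + 113 = -146*(½ - ½*6 - ½*(-2)) + 113 = -146*(½ - 3 + 1) + 113 = -146*(-3/2) + 113 = 219 + 113 = 332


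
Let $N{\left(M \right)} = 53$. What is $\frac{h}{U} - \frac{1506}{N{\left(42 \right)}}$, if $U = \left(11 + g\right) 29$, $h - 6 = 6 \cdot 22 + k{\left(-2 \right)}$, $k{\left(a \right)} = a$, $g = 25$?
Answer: $- \frac{391264}{13833} \approx -28.285$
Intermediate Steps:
$h = 136$ ($h = 6 + \left(6 \cdot 22 - 2\right) = 6 + \left(132 - 2\right) = 6 + 130 = 136$)
$U = 1044$ ($U = \left(11 + 25\right) 29 = 36 \cdot 29 = 1044$)
$\frac{h}{U} - \frac{1506}{N{\left(42 \right)}} = \frac{136}{1044} - \frac{1506}{53} = 136 \cdot \frac{1}{1044} - \frac{1506}{53} = \frac{34}{261} - \frac{1506}{53} = - \frac{391264}{13833}$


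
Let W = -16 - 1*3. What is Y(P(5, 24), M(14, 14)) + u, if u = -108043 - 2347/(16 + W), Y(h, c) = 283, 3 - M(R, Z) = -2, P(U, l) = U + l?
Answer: -320933/3 ≈ -1.0698e+5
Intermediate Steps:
W = -19 (W = -16 - 3 = -19)
M(R, Z) = 5 (M(R, Z) = 3 - 1*(-2) = 3 + 2 = 5)
u = -321782/3 (u = -108043 - 2347/(16 - 19) = -108043 - 2347/(-3) = -108043 - 2347*(-1)/3 = -108043 - 1*(-2347/3) = -108043 + 2347/3 = -321782/3 ≈ -1.0726e+5)
Y(P(5, 24), M(14, 14)) + u = 283 - 321782/3 = -320933/3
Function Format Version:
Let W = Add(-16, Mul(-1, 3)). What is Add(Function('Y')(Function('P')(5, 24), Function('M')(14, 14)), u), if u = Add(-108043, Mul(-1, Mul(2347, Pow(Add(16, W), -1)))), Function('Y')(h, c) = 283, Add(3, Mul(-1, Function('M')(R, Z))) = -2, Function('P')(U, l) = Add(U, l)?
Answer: Rational(-320933, 3) ≈ -1.0698e+5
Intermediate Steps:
W = -19 (W = Add(-16, -3) = -19)
Function('M')(R, Z) = 5 (Function('M')(R, Z) = Add(3, Mul(-1, -2)) = Add(3, 2) = 5)
u = Rational(-321782, 3) (u = Add(-108043, Mul(-1, Mul(2347, Pow(Add(16, -19), -1)))) = Add(-108043, Mul(-1, Mul(2347, Pow(-3, -1)))) = Add(-108043, Mul(-1, Mul(2347, Rational(-1, 3)))) = Add(-108043, Mul(-1, Rational(-2347, 3))) = Add(-108043, Rational(2347, 3)) = Rational(-321782, 3) ≈ -1.0726e+5)
Add(Function('Y')(Function('P')(5, 24), Function('M')(14, 14)), u) = Add(283, Rational(-321782, 3)) = Rational(-320933, 3)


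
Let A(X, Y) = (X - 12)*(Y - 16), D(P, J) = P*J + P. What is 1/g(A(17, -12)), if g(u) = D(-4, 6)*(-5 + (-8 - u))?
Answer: -1/3556 ≈ -0.00028121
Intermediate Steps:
D(P, J) = P + J*P (D(P, J) = J*P + P = P + J*P)
A(X, Y) = (-16 + Y)*(-12 + X) (A(X, Y) = (-12 + X)*(-16 + Y) = (-16 + Y)*(-12 + X))
g(u) = 364 + 28*u (g(u) = (-4*(1 + 6))*(-5 + (-8 - u)) = (-4*7)*(-13 - u) = -28*(-13 - u) = 364 + 28*u)
1/g(A(17, -12)) = 1/(364 + 28*(192 - 16*17 - 12*(-12) + 17*(-12))) = 1/(364 + 28*(192 - 272 + 144 - 204)) = 1/(364 + 28*(-140)) = 1/(364 - 3920) = 1/(-3556) = -1/3556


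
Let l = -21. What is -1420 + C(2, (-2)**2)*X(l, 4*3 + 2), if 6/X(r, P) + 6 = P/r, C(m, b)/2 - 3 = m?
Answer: -1429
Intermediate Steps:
C(m, b) = 6 + 2*m
X(r, P) = 6/(-6 + P/r)
-1420 + C(2, (-2)**2)*X(l, 4*3 + 2) = -1420 + (6 + 2*2)*(6*(-21)/((4*3 + 2) - 6*(-21))) = -1420 + (6 + 4)*(6*(-21)/((12 + 2) + 126)) = -1420 + 10*(6*(-21)/(14 + 126)) = -1420 + 10*(6*(-21)/140) = -1420 + 10*(6*(-21)*(1/140)) = -1420 + 10*(-9/10) = -1420 - 9 = -1429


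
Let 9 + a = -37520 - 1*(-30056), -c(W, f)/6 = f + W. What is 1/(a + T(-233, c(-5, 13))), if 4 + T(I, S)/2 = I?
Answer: -1/7947 ≈ -0.00012583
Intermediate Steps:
c(W, f) = -6*W - 6*f (c(W, f) = -6*(f + W) = -6*(W + f) = -6*W - 6*f)
T(I, S) = -8 + 2*I
a = -7473 (a = -9 + (-37520 - 1*(-30056)) = -9 + (-37520 + 30056) = -9 - 7464 = -7473)
1/(a + T(-233, c(-5, 13))) = 1/(-7473 + (-8 + 2*(-233))) = 1/(-7473 + (-8 - 466)) = 1/(-7473 - 474) = 1/(-7947) = -1/7947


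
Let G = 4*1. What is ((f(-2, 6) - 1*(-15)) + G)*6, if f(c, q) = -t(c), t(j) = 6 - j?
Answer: 66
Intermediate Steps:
f(c, q) = -6 + c (f(c, q) = -(6 - c) = -6 + c)
G = 4
((f(-2, 6) - 1*(-15)) + G)*6 = (((-6 - 2) - 1*(-15)) + 4)*6 = ((-8 + 15) + 4)*6 = (7 + 4)*6 = 11*6 = 66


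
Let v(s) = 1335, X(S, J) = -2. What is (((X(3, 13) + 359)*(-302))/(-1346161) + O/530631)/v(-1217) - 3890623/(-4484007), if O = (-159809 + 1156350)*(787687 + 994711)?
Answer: 108337352170116410497621/43191866851284832605 ≈ 2508.3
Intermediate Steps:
O = 1776232685318 (O = 996541*1782398 = 1776232685318)
(((X(3, 13) + 359)*(-302))/(-1346161) + O/530631)/v(-1217) - 3890623/(-4484007) = (((-2 + 359)*(-302))/(-1346161) + 1776232685318/530631)/1335 - 3890623/(-4484007) = ((357*(-302))*(-1/1346161) + 1776232685318*(1/530631))*(1/1335) - 3890623*(-1/4484007) = (-107814*(-1/1346161) + 1776232685318/530631)*(1/1335) + 353693/407637 = (107814/1346161 + 1776232685318/530631)*(1/1335) + 353693/407637 = (2391095225109814832/714314757591)*(1/1335) + 353693/407637 = 2391095225109814832/953610201383985 + 353693/407637 = 108337352170116410497621/43191866851284832605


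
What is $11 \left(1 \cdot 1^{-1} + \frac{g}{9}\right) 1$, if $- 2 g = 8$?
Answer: $\frac{55}{9} \approx 6.1111$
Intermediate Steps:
$g = -4$ ($g = \left(- \frac{1}{2}\right) 8 = -4$)
$11 \left(1 \cdot 1^{-1} + \frac{g}{9}\right) 1 = 11 \left(1 \cdot 1^{-1} - \frac{4}{9}\right) 1 = 11 \left(1 \cdot 1 - \frac{4}{9}\right) 1 = 11 \left(1 - \frac{4}{9}\right) 1 = 11 \cdot \frac{5}{9} \cdot 1 = \frac{55}{9} \cdot 1 = \frac{55}{9}$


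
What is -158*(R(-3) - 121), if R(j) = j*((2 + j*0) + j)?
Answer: 18644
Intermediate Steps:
R(j) = j*(2 + j) (R(j) = j*((2 + 0) + j) = j*(2 + j))
-158*(R(-3) - 121) = -158*(-3*(2 - 3) - 121) = -158*(-3*(-1) - 121) = -158*(3 - 121) = -158*(-118) = 18644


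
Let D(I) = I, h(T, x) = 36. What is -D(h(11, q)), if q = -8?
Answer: -36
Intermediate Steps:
-D(h(11, q)) = -1*36 = -36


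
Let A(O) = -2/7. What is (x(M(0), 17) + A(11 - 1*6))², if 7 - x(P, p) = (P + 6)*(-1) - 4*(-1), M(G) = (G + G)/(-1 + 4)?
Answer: 3721/49 ≈ 75.939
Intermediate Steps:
M(G) = 2*G/3 (M(G) = (2*G)/3 = (2*G)*(⅓) = 2*G/3)
x(P, p) = 9 + P (x(P, p) = 7 - ((P + 6)*(-1) - 4*(-1)) = 7 - ((6 + P)*(-1) + 4) = 7 - ((-6 - P) + 4) = 7 - (-2 - P) = 7 + (2 + P) = 9 + P)
A(O) = -2/7 (A(O) = -2*⅐ = -2/7)
(x(M(0), 17) + A(11 - 1*6))² = ((9 + (⅔)*0) - 2/7)² = ((9 + 0) - 2/7)² = (9 - 2/7)² = (61/7)² = 3721/49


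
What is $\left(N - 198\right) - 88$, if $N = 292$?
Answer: $6$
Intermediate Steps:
$\left(N - 198\right) - 88 = \left(292 - 198\right) - 88 = 94 - 88 = 6$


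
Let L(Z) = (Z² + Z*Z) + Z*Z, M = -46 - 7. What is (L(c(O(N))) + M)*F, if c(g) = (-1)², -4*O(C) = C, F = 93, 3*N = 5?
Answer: -4650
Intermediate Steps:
N = 5/3 (N = (⅓)*5 = 5/3 ≈ 1.6667)
M = -53
O(C) = -C/4
c(g) = 1
L(Z) = 3*Z² (L(Z) = (Z² + Z²) + Z² = 2*Z² + Z² = 3*Z²)
(L(c(O(N))) + M)*F = (3*1² - 53)*93 = (3*1 - 53)*93 = (3 - 53)*93 = -50*93 = -4650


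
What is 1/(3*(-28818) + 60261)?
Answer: -1/26193 ≈ -3.8178e-5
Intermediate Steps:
1/(3*(-28818) + 60261) = 1/(-86454 + 60261) = 1/(-26193) = -1/26193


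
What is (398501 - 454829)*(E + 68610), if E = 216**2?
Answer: -6492703248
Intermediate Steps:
E = 46656
(398501 - 454829)*(E + 68610) = (398501 - 454829)*(46656 + 68610) = -56328*115266 = -6492703248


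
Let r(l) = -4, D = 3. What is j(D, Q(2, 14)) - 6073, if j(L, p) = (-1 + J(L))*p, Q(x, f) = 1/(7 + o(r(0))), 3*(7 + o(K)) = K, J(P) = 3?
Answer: -12149/2 ≈ -6074.5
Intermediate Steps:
o(K) = -7 + K/3
Q(x, f) = -3/4 (Q(x, f) = 1/(7 + (-7 + (1/3)*(-4))) = 1/(7 + (-7 - 4/3)) = 1/(7 - 25/3) = 1/(-4/3) = -3/4)
j(L, p) = 2*p (j(L, p) = (-1 + 3)*p = 2*p)
j(D, Q(2, 14)) - 6073 = 2*(-3/4) - 6073 = -3/2 - 6073 = -12149/2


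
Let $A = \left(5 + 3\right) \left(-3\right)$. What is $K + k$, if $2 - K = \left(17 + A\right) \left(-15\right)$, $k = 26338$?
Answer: $26235$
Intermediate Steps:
$A = -24$ ($A = 8 \left(-3\right) = -24$)
$K = -103$ ($K = 2 - \left(17 - 24\right) \left(-15\right) = 2 - \left(-7\right) \left(-15\right) = 2 - 105 = -103$)
$K + k = -103 + 26338 = 26235$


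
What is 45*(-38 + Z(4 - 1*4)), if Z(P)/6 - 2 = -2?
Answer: -1710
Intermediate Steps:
Z(P) = 0 (Z(P) = 12 + 6*(-2) = 12 - 12 = 0)
45*(-38 + Z(4 - 1*4)) = 45*(-38 + 0) = 45*(-38) = -1710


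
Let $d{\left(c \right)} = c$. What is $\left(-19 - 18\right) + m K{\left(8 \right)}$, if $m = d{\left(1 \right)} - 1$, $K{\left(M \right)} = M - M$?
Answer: $-37$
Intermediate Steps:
$K{\left(M \right)} = 0$
$m = 0$ ($m = 1 - 1 = 0$)
$\left(-19 - 18\right) + m K{\left(8 \right)} = \left(-19 - 18\right) + 0 \cdot 0 = \left(-19 - 18\right) + 0 = -37 + 0 = -37$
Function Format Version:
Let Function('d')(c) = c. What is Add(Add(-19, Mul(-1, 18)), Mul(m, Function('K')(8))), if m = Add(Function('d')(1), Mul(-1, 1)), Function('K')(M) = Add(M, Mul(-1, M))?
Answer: -37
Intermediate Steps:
Function('K')(M) = 0
m = 0 (m = Add(1, Mul(-1, 1)) = Add(1, -1) = 0)
Add(Add(-19, Mul(-1, 18)), Mul(m, Function('K')(8))) = Add(Add(-19, Mul(-1, 18)), Mul(0, 0)) = Add(Add(-19, -18), 0) = Add(-37, 0) = -37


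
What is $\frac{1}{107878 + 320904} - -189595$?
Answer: $\frac{81294923291}{428782} \approx 1.896 \cdot 10^{5}$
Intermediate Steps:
$\frac{1}{107878 + 320904} - -189595 = \frac{1}{428782} + 189595 = \frac{81294923291}{428782}$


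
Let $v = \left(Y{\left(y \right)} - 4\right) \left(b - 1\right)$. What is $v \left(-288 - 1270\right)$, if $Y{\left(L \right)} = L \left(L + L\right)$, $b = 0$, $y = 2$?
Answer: $6232$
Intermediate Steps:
$Y{\left(L \right)} = 2 L^{2}$ ($Y{\left(L \right)} = L 2 L = 2 L^{2}$)
$v = -4$ ($v = \left(2 \cdot 2^{2} - 4\right) \left(0 - 1\right) = \left(2 \cdot 4 - 4\right) \left(-1\right) = \left(8 - 4\right) \left(-1\right) = 4 \left(-1\right) = -4$)
$v \left(-288 - 1270\right) = - 4 \left(-288 - 1270\right) = \left(-4\right) \left(-1558\right) = 6232$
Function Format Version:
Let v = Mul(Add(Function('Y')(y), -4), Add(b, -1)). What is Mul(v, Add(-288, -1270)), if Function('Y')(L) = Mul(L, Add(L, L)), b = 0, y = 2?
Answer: 6232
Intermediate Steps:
Function('Y')(L) = Mul(2, Pow(L, 2)) (Function('Y')(L) = Mul(L, Mul(2, L)) = Mul(2, Pow(L, 2)))
v = -4 (v = Mul(Add(Mul(2, Pow(2, 2)), -4), Add(0, -1)) = Mul(Add(Mul(2, 4), -4), -1) = Mul(Add(8, -4), -1) = Mul(4, -1) = -4)
Mul(v, Add(-288, -1270)) = Mul(-4, Add(-288, -1270)) = Mul(-4, -1558) = 6232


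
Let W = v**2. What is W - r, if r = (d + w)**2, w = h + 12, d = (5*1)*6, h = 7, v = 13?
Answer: -2232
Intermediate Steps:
W = 169 (W = 13**2 = 169)
d = 30 (d = 5*6 = 30)
w = 19 (w = 7 + 12 = 19)
r = 2401 (r = (30 + 19)**2 = 49**2 = 2401)
W - r = 169 - 1*2401 = 169 - 2401 = -2232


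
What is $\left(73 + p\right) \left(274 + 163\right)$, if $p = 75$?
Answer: $64676$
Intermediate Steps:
$\left(73 + p\right) \left(274 + 163\right) = \left(73 + 75\right) \left(274 + 163\right) = 148 \cdot 437 = 64676$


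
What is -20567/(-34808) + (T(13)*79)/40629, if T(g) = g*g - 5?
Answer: 1286589091/1414214232 ≈ 0.90976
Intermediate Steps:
T(g) = -5 + g**2 (T(g) = g**2 - 5 = -5 + g**2)
-20567/(-34808) + (T(13)*79)/40629 = -20567/(-34808) + ((-5 + 13**2)*79)/40629 = -20567*(-1/34808) + ((-5 + 169)*79)*(1/40629) = 20567/34808 + (164*79)*(1/40629) = 20567/34808 + 12956*(1/40629) = 20567/34808 + 12956/40629 = 1286589091/1414214232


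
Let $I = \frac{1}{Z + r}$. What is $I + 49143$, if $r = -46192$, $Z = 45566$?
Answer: $\frac{30763517}{626} \approx 49143.0$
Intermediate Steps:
$I = - \frac{1}{626}$ ($I = \frac{1}{45566 - 46192} = \frac{1}{-626} = - \frac{1}{626} \approx -0.0015974$)
$I + 49143 = - \frac{1}{626} + 49143 = \frac{30763517}{626}$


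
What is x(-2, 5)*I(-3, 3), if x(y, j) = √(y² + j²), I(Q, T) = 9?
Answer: 9*√29 ≈ 48.466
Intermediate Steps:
x(y, j) = √(j² + y²)
x(-2, 5)*I(-3, 3) = √(5² + (-2)²)*9 = √(25 + 4)*9 = √29*9 = 9*√29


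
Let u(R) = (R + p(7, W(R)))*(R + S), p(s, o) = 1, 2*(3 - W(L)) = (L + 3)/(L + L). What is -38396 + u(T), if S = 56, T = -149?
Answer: -24632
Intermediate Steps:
W(L) = 3 - (3 + L)/(4*L) (W(L) = 3 - (L + 3)/(2*(L + L)) = 3 - (3 + L)/(2*(2*L)) = 3 - (3 + L)*1/(2*L)/2 = 3 - (3 + L)/(4*L))
u(R) = (1 + R)*(56 + R) (u(R) = (R + 1)*(R + 56) = (1 + R)*(56 + R))
-38396 + u(T) = -38396 + (56 + (-149)**2 + 57*(-149)) = -38396 + (56 + 22201 - 8493) = -38396 + 13764 = -24632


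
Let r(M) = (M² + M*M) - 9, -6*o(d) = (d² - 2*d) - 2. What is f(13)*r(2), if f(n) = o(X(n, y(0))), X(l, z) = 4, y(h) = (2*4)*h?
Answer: 1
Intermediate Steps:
y(h) = 8*h
o(d) = ⅓ - d²/6 + d/3 (o(d) = -((d² - 2*d) - 2)/6 = -(-2 + d² - 2*d)/6 = ⅓ - d²/6 + d/3)
f(n) = -1 (f(n) = ⅓ - ⅙*4² + (⅓)*4 = ⅓ - ⅙*16 + 4/3 = ⅓ - 8/3 + 4/3 = -1)
r(M) = -9 + 2*M² (r(M) = (M² + M²) - 9 = 2*M² - 9 = -9 + 2*M²)
f(13)*r(2) = -(-9 + 2*2²) = -(-9 + 2*4) = -(-9 + 8) = -1*(-1) = 1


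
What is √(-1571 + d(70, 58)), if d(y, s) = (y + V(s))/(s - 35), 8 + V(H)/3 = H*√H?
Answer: √(-830001 + 4002*√58)/23 ≈ 38.877*I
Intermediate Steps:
V(H) = -24 + 3*H^(3/2) (V(H) = -24 + 3*(H*√H) = -24 + 3*H^(3/2))
d(y, s) = (-24 + y + 3*s^(3/2))/(-35 + s) (d(y, s) = (y + (-24 + 3*s^(3/2)))/(s - 35) = (-24 + y + 3*s^(3/2))/(-35 + s))
√(-1571 + d(70, 58)) = √(-1571 + (-24 + 70 + 3*58^(3/2))/(-35 + 58)) = √(-1571 + (-24 + 70 + 3*(58*√58))/23) = √(-1571 + (-24 + 70 + 174*√58)/23) = √(-1571 + (46 + 174*√58)/23) = √(-1571 + (2 + 174*√58/23)) = √(-1569 + 174*√58/23)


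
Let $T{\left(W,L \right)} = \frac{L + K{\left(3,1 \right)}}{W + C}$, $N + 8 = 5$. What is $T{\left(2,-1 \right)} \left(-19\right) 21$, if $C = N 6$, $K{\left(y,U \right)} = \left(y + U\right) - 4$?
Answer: $- \frac{399}{16} \approx -24.938$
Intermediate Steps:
$N = -3$ ($N = -8 + 5 = -3$)
$K{\left(y,U \right)} = -4 + U + y$ ($K{\left(y,U \right)} = \left(U + y\right) - 4 = -4 + U + y$)
$C = -18$ ($C = \left(-3\right) 6 = -18$)
$T{\left(W,L \right)} = \frac{L}{-18 + W}$ ($T{\left(W,L \right)} = \frac{L + \left(-4 + 1 + 3\right)}{W - 18} = \frac{L + 0}{-18 + W} = \frac{L}{-18 + W}$)
$T{\left(2,-1 \right)} \left(-19\right) 21 = - \frac{1}{-18 + 2} \left(-19\right) 21 = - \frac{1}{-16} \left(-19\right) 21 = \left(-1\right) \left(- \frac{1}{16}\right) \left(-19\right) 21 = \frac{1}{16} \left(-19\right) 21 = \left(- \frac{19}{16}\right) 21 = - \frac{399}{16}$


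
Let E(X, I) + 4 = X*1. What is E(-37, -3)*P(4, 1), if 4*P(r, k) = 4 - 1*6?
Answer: 41/2 ≈ 20.500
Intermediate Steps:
E(X, I) = -4 + X (E(X, I) = -4 + X*1 = -4 + X)
P(r, k) = -1/2 (P(r, k) = (4 - 1*6)/4 = (4 - 6)/4 = (1/4)*(-2) = -1/2)
E(-37, -3)*P(4, 1) = (-4 - 37)*(-1/2) = -41*(-1/2) = 41/2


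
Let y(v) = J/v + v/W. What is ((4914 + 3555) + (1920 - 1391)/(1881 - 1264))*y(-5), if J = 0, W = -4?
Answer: 13064755/1234 ≈ 10587.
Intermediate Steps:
y(v) = -v/4 (y(v) = 0/v + v/(-4) = 0 + v*(-¼) = 0 - v/4 = -v/4)
((4914 + 3555) + (1920 - 1391)/(1881 - 1264))*y(-5) = ((4914 + 3555) + (1920 - 1391)/(1881 - 1264))*(-¼*(-5)) = (8469 + 529/617)*(5/4) = (5225902/617)*(5/4) = 13064755/1234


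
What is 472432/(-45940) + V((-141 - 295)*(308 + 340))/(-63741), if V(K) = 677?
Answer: -7536097373/732065385 ≈ -10.294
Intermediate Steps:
472432/(-45940) + V((-141 - 295)*(308 + 340))/(-63741) = 472432/(-45940) + 677/(-63741) = 472432*(-1/45940) + 677*(-1/63741) = -118108/11485 - 677/63741 = -7536097373/732065385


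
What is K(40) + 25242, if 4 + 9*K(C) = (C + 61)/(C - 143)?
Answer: 2599869/103 ≈ 25241.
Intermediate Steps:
K(C) = -4/9 + (61 + C)/(9*(-143 + C)) (K(C) = -4/9 + ((C + 61)/(C - 143))/9 = -4/9 + ((61 + C)/(-143 + C))/9 = -4/9 + (61 + C)/(9*(-143 + C)))
K(40) + 25242 = (211 - 1*40)/(3*(-143 + 40)) + 25242 = (⅓)*(211 - 40)/(-103) + 25242 = (⅓)*(-1/103)*171 + 25242 = -57/103 + 25242 = 2599869/103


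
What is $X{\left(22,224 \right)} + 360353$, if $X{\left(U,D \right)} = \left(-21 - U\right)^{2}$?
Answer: $362202$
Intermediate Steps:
$X{\left(22,224 \right)} + 360353 = \left(21 + 22\right)^{2} + 360353 = 43^{2} + 360353 = 1849 + 360353 = 362202$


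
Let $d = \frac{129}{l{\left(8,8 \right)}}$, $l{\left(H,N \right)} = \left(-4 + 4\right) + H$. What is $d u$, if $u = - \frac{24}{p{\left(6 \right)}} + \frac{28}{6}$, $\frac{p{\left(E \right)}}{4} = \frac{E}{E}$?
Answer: $- \frac{43}{2} \approx -21.5$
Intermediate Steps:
$p{\left(E \right)} = 4$ ($p{\left(E \right)} = 4 \frac{E}{E} = 4 \cdot 1 = 4$)
$l{\left(H,N \right)} = H$ ($l{\left(H,N \right)} = 0 + H = H$)
$d = \frac{129}{8} \approx 16.125$
$u = - \frac{4}{3}$ ($u = - \frac{24}{4} + \frac{28}{6} = \left(-24\right) \frac{1}{4} + 28 \cdot \frac{1}{6} = -6 + \frac{14}{3} = - \frac{4}{3} \approx -1.3333$)
$d u = \frac{129}{8} \left(- \frac{4}{3}\right) = - \frac{43}{2}$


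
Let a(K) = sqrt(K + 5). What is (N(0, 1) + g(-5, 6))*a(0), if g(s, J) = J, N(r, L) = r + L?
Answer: 7*sqrt(5) ≈ 15.652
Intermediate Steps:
N(r, L) = L + r
a(K) = sqrt(5 + K)
(N(0, 1) + g(-5, 6))*a(0) = ((1 + 0) + 6)*sqrt(5 + 0) = (1 + 6)*sqrt(5) = 7*sqrt(5)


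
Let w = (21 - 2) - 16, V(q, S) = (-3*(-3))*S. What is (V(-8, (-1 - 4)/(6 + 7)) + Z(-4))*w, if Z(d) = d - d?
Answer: -135/13 ≈ -10.385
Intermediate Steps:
Z(d) = 0
V(q, S) = 9*S
w = 3 (w = 19 - 16 = 3)
(V(-8, (-1 - 4)/(6 + 7)) + Z(-4))*w = (9*((-1 - 4)/(6 + 7)) + 0)*3 = (9*(-5/13) + 0)*3 = (-45/13 + 0)*3 = -45/13*3 = -135/13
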